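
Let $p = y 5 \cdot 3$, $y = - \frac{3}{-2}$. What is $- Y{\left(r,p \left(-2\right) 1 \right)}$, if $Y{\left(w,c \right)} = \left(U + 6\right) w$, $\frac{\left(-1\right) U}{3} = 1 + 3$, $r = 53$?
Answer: $318$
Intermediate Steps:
$U = -12$ ($U = - 3 \left(1 + 3\right) = \left(-3\right) 4 = -12$)
$y = \frac{3}{2}$ ($y = \left(-3\right) \left(- \frac{1}{2}\right) = \frac{3}{2} \approx 1.5$)
$p = \frac{45}{2}$ ($p = \frac{3}{2} \cdot 5 \cdot 3 = \frac{15}{2} \cdot 3 = \frac{45}{2} \approx 22.5$)
$Y{\left(w,c \right)} = - 6 w$ ($Y{\left(w,c \right)} = \left(-12 + 6\right) w = - 6 w$)
$- Y{\left(r,p \left(-2\right) 1 \right)} = - \left(-6\right) 53 = \left(-1\right) \left(-318\right) = 318$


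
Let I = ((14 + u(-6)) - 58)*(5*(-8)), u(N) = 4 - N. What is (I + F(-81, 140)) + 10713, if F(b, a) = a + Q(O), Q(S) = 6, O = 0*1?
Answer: 12219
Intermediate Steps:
O = 0
F(b, a) = 6 + a (F(b, a) = a + 6 = 6 + a)
I = 1360 (I = ((14 + (4 - 1*(-6))) - 58)*(5*(-8)) = ((14 + (4 + 6)) - 58)*(-40) = ((14 + 10) - 58)*(-40) = (24 - 58)*(-40) = -34*(-40) = 1360)
(I + F(-81, 140)) + 10713 = (1360 + (6 + 140)) + 10713 = (1360 + 146) + 10713 = 1506 + 10713 = 12219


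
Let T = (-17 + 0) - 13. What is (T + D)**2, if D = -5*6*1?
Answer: 3600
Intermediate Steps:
D = -30 (D = -30*1 = -30)
T = -30 (T = -17 - 13 = -30)
(T + D)**2 = (-30 - 30)**2 = (-60)**2 = 3600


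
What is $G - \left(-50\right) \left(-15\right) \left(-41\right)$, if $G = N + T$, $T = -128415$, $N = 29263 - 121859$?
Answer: $-190261$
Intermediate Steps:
$N = -92596$
$G = -221011$ ($G = -92596 - 128415 = -221011$)
$G - \left(-50\right) \left(-15\right) \left(-41\right) = -221011 - \left(-50\right) \left(-15\right) \left(-41\right) = -221011 - 750 \left(-41\right) = -221011 - -30750 = -221011 + 30750 = -190261$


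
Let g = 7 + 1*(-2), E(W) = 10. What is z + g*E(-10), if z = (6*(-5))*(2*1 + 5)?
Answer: -160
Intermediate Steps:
z = -210 (z = -30*(2 + 5) = -30*7 = -210)
g = 5 (g = 7 - 2 = 5)
z + g*E(-10) = -210 + 5*10 = -210 + 50 = -160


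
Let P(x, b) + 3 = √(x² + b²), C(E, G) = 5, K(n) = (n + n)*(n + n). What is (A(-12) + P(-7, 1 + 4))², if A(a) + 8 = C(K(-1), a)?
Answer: (6 - √74)² ≈ 6.7721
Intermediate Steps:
K(n) = 4*n² (K(n) = (2*n)*(2*n) = 4*n²)
A(a) = -3 (A(a) = -8 + 5 = -3)
P(x, b) = -3 + √(b² + x²) (P(x, b) = -3 + √(x² + b²) = -3 + √(b² + x²))
(A(-12) + P(-7, 1 + 4))² = (-3 + (-3 + √((1 + 4)² + (-7)²)))² = (-3 + (-3 + √(5² + 49)))² = (-3 + (-3 + √(25 + 49)))² = (-3 + (-3 + √74))² = (-6 + √74)²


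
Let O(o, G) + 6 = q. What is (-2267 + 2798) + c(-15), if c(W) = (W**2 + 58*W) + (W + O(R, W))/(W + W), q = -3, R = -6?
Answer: -566/5 ≈ -113.20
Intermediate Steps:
O(o, G) = -9 (O(o, G) = -6 - 3 = -9)
c(W) = W**2 + 58*W + (-9 + W)/(2*W) (c(W) = (W**2 + 58*W) + (W - 9)/(W + W) = (W**2 + 58*W) + (-9 + W)/((2*W)) = (W**2 + 58*W) + (-9 + W)*(1/(2*W)) = (W**2 + 58*W) + (-9 + W)/(2*W) = W**2 + 58*W + (-9 + W)/(2*W))
(-2267 + 2798) + c(-15) = (-2267 + 2798) + (1/2 + (-15)**2 + 58*(-15) - 9/2/(-15)) = 531 + (1/2 + 225 - 870 - 9/2*(-1/15)) = 531 + (1/2 + 225 - 870 + 3/10) = 531 - 3221/5 = -566/5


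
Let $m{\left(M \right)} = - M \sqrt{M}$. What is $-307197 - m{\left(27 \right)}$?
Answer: $-307197 + 81 \sqrt{3} \approx -3.0706 \cdot 10^{5}$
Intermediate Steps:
$m{\left(M \right)} = - M^{\frac{3}{2}}$
$-307197 - m{\left(27 \right)} = -307197 - - 27^{\frac{3}{2}} = -307197 - - 81 \sqrt{3} = -307197 + 81 \sqrt{3}$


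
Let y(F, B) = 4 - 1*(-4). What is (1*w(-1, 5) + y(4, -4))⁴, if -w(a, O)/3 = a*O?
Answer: 279841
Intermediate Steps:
y(F, B) = 8 (y(F, B) = 4 + 4 = 8)
w(a, O) = -3*O*a (w(a, O) = -3*a*O = -3*O*a)
(1*w(-1, 5) + y(4, -4))⁴ = (1*(-3*5*(-1)) + 8)⁴ = (1*15 + 8)⁴ = (15 + 8)⁴ = 23⁴ = 279841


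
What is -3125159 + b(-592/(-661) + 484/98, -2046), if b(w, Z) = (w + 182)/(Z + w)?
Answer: -51626787533171/16519731 ≈ -3.1252e+6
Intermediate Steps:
b(w, Z) = (182 + w)/(Z + w)
-3125159 + b(-592/(-661) + 484/98, -2046) = -3125159 + (182 + (-592/(-661) + 484/98))/(-2046 + (-592/(-661) + 484/98)) = -3125159 + (182 + (-592*(-1/661) + 484*(1/98)))/(-2046 + (-592*(-1/661) + 484*(1/98))) = -3125159 + (182 + (592/661 + 242/49))/(-2046 + (592/661 + 242/49)) = -3125159 + (182 + 188970/32389)/(-2046 + 188970/32389) = -3125159 + (6083768/32389)/(-66078924/32389) = -3125159 - 32389/66078924*6083768/32389 = -3125159 - 1520942/16519731 = -51626787533171/16519731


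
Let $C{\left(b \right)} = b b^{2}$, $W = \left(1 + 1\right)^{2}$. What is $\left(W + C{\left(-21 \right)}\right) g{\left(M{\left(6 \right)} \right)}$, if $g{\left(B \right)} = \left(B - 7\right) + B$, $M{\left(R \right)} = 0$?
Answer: $64799$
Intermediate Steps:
$W = 4$ ($W = 2^{2} = 4$)
$C{\left(b \right)} = b^{3}$
$g{\left(B \right)} = -7 + 2 B$ ($g{\left(B \right)} = \left(B - 7\right) + B = \left(-7 + B\right) + B = -7 + 2 B$)
$\left(W + C{\left(-21 \right)}\right) g{\left(M{\left(6 \right)} \right)} = \left(4 + \left(-21\right)^{3}\right) \left(-7 + 2 \cdot 0\right) = \left(4 - 9261\right) \left(-7 + 0\right) = \left(-9257\right) \left(-7\right) = 64799$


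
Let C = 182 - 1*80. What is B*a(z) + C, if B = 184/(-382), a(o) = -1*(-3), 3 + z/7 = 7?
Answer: 19206/191 ≈ 100.55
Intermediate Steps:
z = 28 (z = -21 + 7*7 = -21 + 49 = 28)
a(o) = 3
C = 102 (C = 182 - 80 = 102)
B = -92/191 (B = 184*(-1/382) = -92/191 ≈ -0.48168)
B*a(z) + C = -92/191*3 + 102 = -276/191 + 102 = 19206/191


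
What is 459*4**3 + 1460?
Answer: 30836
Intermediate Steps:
459*4**3 + 1460 = 459*64 + 1460 = 29376 + 1460 = 30836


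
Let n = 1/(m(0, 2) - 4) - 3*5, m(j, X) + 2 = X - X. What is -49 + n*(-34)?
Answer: 1400/3 ≈ 466.67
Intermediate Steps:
m(j, X) = -2 (m(j, X) = -2 + (X - X) = -2 + 0 = -2)
n = -91/6 (n = 1/(-2 - 4) - 3*5 = 1/(-6) - 15 = -⅙ - 15 = -91/6 ≈ -15.167)
-49 + n*(-34) = -49 - 91/6*(-34) = -49 + 1547/3 = 1400/3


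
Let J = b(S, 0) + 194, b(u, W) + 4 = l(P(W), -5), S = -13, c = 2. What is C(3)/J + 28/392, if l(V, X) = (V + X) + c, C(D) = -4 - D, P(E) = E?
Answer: 89/2618 ≈ 0.033995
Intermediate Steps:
l(V, X) = 2 + V + X (l(V, X) = (V + X) + 2 = 2 + V + X)
b(u, W) = -7 + W (b(u, W) = -4 + (2 + W - 5) = -4 + (-3 + W) = -7 + W)
J = 187 (J = (-7 + 0) + 194 = -7 + 194 = 187)
C(3)/J + 28/392 = (-4 - 1*3)/187 + 28/392 = (-4 - 3)*(1/187) + 28*(1/392) = -7*1/187 + 1/14 = -7/187 + 1/14 = 89/2618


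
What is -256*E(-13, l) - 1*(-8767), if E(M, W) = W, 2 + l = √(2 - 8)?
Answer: 9279 - 256*I*√6 ≈ 9279.0 - 627.07*I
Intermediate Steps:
l = -2 + I*√6 (l = -2 + √(2 - 8) = -2 + √(-6) = -2 + I*√6 ≈ -2.0 + 2.4495*I)
-256*E(-13, l) - 1*(-8767) = -256*(-2 + I*√6) - 1*(-8767) = (512 - 256*I*√6) + 8767 = 9279 - 256*I*√6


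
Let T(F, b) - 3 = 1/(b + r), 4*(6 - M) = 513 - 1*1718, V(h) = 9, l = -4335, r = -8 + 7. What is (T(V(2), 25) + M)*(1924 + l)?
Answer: -17954717/24 ≈ -7.4811e+5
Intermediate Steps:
r = -1
M = 1229/4 (M = 6 - (513 - 1*1718)/4 = 6 - (513 - 1718)/4 = 6 - 1/4*(-1205) = 6 + 1205/4 = 1229/4 ≈ 307.25)
T(F, b) = 3 + 1/(-1 + b) (T(F, b) = 3 + 1/(b - 1) = 3 + 1/(-1 + b))
(T(V(2), 25) + M)*(1924 + l) = ((-2 + 3*25)/(-1 + 25) + 1229/4)*(1924 - 4335) = ((-2 + 75)/24 + 1229/4)*(-2411) = ((1/24)*73 + 1229/4)*(-2411) = (73/24 + 1229/4)*(-2411) = (7447/24)*(-2411) = -17954717/24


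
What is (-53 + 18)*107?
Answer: -3745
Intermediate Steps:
(-53 + 18)*107 = -35*107 = -3745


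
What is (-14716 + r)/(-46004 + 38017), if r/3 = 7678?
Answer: -8318/7987 ≈ -1.0414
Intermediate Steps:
r = 23034 (r = 3*7678 = 23034)
(-14716 + r)/(-46004 + 38017) = (-14716 + 23034)/(-46004 + 38017) = 8318/(-7987) = 8318*(-1/7987) = -8318/7987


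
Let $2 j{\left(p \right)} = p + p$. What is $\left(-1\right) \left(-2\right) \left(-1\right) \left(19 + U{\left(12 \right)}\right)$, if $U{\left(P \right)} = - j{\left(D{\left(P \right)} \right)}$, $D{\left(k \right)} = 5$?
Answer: $-28$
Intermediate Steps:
$j{\left(p \right)} = p$ ($j{\left(p \right)} = \frac{p + p}{2} = \frac{2 p}{2} = p$)
$U{\left(P \right)} = -5$ ($U{\left(P \right)} = \left(-1\right) 5 = -5$)
$\left(-1\right) \left(-2\right) \left(-1\right) \left(19 + U{\left(12 \right)}\right) = \left(-1\right) \left(-2\right) \left(-1\right) \left(19 - 5\right) = 2 \left(-1\right) 14 = \left(-2\right) 14 = -28$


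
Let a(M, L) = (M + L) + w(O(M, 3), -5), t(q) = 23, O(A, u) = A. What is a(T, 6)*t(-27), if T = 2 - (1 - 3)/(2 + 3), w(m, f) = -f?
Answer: 1541/5 ≈ 308.20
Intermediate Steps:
T = 12/5 (T = 2 - (-2)/5 = 2 - 1*(-2/5) = 2 + 2/5 = 12/5 ≈ 2.4000)
a(M, L) = 5 + L + M (a(M, L) = (M + L) - 1*(-5) = (L + M) + 5 = 5 + L + M)
a(T, 6)*t(-27) = (5 + 6 + 12/5)*23 = (67/5)*23 = 1541/5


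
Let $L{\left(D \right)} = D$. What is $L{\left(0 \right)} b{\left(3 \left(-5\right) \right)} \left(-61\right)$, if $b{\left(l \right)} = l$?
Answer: $0$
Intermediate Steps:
$L{\left(0 \right)} b{\left(3 \left(-5\right) \right)} \left(-61\right) = 0 \cdot 3 \left(-5\right) \left(-61\right) = 0 \left(-15\right) \left(-61\right) = 0 \left(-61\right) = 0$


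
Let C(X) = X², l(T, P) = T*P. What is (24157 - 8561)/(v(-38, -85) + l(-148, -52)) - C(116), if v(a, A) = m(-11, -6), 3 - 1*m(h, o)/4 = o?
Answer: -26006549/1933 ≈ -13454.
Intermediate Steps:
m(h, o) = 12 - 4*o
v(a, A) = 36 (v(a, A) = 12 - 4*(-6) = 12 + 24 = 36)
l(T, P) = P*T
(24157 - 8561)/(v(-38, -85) + l(-148, -52)) - C(116) = (24157 - 8561)/(36 - 52*(-148)) - 1*116² = 15596/(36 + 7696) - 1*13456 = 15596/7732 - 13456 = 15596*(1/7732) - 13456 = 3899/1933 - 13456 = -26006549/1933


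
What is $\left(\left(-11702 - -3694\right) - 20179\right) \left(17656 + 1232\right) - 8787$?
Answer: $-532404843$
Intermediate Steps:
$\left(\left(-11702 - -3694\right) - 20179\right) \left(17656 + 1232\right) - 8787 = \left(\left(-11702 + 3694\right) - 20179\right) 18888 - 8787 = \left(-8008 - 20179\right) 18888 - 8787 = \left(-28187\right) 18888 - 8787 = -532396056 - 8787 = -532404843$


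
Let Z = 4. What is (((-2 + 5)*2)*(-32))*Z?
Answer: -768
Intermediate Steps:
(((-2 + 5)*2)*(-32))*Z = (((-2 + 5)*2)*(-32))*4 = ((3*2)*(-32))*4 = (6*(-32))*4 = -192*4 = -768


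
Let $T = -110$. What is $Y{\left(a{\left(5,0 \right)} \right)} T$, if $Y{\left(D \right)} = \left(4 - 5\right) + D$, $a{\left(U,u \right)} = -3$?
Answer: $440$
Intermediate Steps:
$Y{\left(D \right)} = -1 + D$
$Y{\left(a{\left(5,0 \right)} \right)} T = \left(-1 - 3\right) \left(-110\right) = \left(-4\right) \left(-110\right) = 440$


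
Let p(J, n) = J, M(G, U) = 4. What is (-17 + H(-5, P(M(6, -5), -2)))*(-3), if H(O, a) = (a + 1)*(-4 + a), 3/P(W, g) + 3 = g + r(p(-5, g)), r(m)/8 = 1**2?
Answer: 69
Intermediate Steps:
r(m) = 8 (r(m) = 8*1**2 = 8*1 = 8)
P(W, g) = 3/(5 + g) (P(W, g) = 3/(-3 + (g + 8)) = 3/(-3 + (8 + g)) = 3/(5 + g))
H(O, a) = (1 + a)*(-4 + a)
(-17 + H(-5, P(M(6, -5), -2)))*(-3) = (-17 + (-4 + (3/(5 - 2))**2 - 9/(5 - 2)))*(-3) = (-17 + (-4 + (3/3)**2 - 9/3))*(-3) = (-17 + (-4 + (3*(1/3))**2 - 9/3))*(-3) = (-17 + (-4 + 1**2 - 3*1))*(-3) = (-17 + (-4 + 1 - 3))*(-3) = (-17 - 6)*(-3) = -23*(-3) = 69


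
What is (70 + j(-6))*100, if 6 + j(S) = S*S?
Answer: 10000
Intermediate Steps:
j(S) = -6 + S**2 (j(S) = -6 + S*S = -6 + S**2)
(70 + j(-6))*100 = (70 + (-6 + (-6)**2))*100 = (70 + (-6 + 36))*100 = (70 + 30)*100 = 100*100 = 10000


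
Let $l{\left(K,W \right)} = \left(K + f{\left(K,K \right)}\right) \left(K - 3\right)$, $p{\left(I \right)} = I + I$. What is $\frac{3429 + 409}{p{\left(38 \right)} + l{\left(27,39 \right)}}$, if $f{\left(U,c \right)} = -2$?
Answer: $\frac{1919}{338} \approx 5.6775$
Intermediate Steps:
$p{\left(I \right)} = 2 I$
$l{\left(K,W \right)} = \left(-3 + K\right) \left(-2 + K\right)$ ($l{\left(K,W \right)} = \left(K - 2\right) \left(K - 3\right) = \left(-2 + K\right) \left(K - 3\right) = \left(-2 + K\right) \left(-3 + K\right) = \left(-3 + K\right) \left(-2 + K\right)$)
$\frac{3429 + 409}{p{\left(38 \right)} + l{\left(27,39 \right)}} = \frac{3429 + 409}{2 \cdot 38 + \left(6 + 27^{2} - 135\right)} = \frac{3838}{76 + \left(6 + 729 - 135\right)} = \frac{3838}{76 + 600} = \frac{3838}{676} = 3838 \cdot \frac{1}{676} = \frac{1919}{338}$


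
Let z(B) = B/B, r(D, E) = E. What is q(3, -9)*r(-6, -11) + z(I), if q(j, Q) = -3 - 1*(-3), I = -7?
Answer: 1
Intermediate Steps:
z(B) = 1
q(j, Q) = 0 (q(j, Q) = -3 + 3 = 0)
q(3, -9)*r(-6, -11) + z(I) = 0*(-11) + 1 = 0 + 1 = 1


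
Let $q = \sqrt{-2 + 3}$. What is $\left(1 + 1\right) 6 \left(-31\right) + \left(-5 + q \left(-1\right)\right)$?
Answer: $-378$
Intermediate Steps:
$q = 1$ ($q = \sqrt{1} = 1$)
$\left(1 + 1\right) 6 \left(-31\right) + \left(-5 + q \left(-1\right)\right) = \left(1 + 1\right) 6 \left(-31\right) + \left(-5 + 1 \left(-1\right)\right) = 2 \cdot 6 \left(-31\right) - 6 = 12 \left(-31\right) - 6 = -372 - 6 = -378$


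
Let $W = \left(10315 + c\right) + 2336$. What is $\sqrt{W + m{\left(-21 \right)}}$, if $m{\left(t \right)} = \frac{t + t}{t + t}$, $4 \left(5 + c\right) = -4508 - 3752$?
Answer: $\sqrt{10582} \approx 102.87$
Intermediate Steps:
$c = -2070$ ($c = -5 + \frac{-4508 - 3752}{4} = -5 + \frac{1}{4} \left(-8260\right) = -5 - 2065 = -2070$)
$W = 10581$ ($W = \left(10315 - 2070\right) + 2336 = 8245 + 2336 = 10581$)
$m{\left(t \right)} = 1$ ($m{\left(t \right)} = \frac{2 t}{2 t} = 2 t \frac{1}{2 t} = 1$)
$\sqrt{W + m{\left(-21 \right)}} = \sqrt{10581 + 1} = \sqrt{10582}$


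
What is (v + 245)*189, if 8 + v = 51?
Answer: 54432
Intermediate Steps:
v = 43 (v = -8 + 51 = 43)
(v + 245)*189 = (43 + 245)*189 = 288*189 = 54432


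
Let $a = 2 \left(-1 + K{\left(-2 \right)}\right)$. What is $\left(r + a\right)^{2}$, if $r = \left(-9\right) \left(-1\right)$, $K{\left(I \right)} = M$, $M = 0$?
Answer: $49$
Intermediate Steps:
$K{\left(I \right)} = 0$
$r = 9$
$a = -2$ ($a = 2 \left(-1 + 0\right) = 2 \left(-1\right) = -2$)
$\left(r + a\right)^{2} = \left(9 - 2\right)^{2} = 7^{2} = 49$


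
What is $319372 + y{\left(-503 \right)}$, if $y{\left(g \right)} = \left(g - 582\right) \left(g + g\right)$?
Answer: $1410882$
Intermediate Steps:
$y{\left(g \right)} = 2 g \left(-582 + g\right)$ ($y{\left(g \right)} = \left(-582 + g\right) 2 g = 2 g \left(-582 + g\right)$)
$319372 + y{\left(-503 \right)} = 319372 + 2 \left(-503\right) \left(-582 - 503\right) = 319372 + 2 \left(-503\right) \left(-1085\right) = 319372 + 1091510 = 1410882$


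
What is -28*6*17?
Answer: -2856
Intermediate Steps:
-28*6*17 = -168*17 = -2856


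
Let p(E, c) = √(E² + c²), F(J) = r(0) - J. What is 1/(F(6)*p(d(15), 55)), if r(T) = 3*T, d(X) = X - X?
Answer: -1/330 ≈ -0.0030303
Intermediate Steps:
d(X) = 0
F(J) = -J (F(J) = 3*0 - J = 0 - J = -J)
1/(F(6)*p(d(15), 55)) = 1/((-1*6)*√(0² + 55²)) = 1/(-6*√(0 + 3025)) = 1/(-6*√3025) = 1/(-6*55) = 1/(-330) = -1/330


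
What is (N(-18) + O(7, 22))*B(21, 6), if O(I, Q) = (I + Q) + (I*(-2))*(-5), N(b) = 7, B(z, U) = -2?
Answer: -212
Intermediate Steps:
O(I, Q) = Q + 11*I (O(I, Q) = (I + Q) - 2*I*(-5) = (I + Q) + 10*I = Q + 11*I)
(N(-18) + O(7, 22))*B(21, 6) = (7 + (22 + 11*7))*(-2) = (7 + (22 + 77))*(-2) = (7 + 99)*(-2) = 106*(-2) = -212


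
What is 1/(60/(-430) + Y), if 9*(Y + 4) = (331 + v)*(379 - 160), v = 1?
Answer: 129/1041614 ≈ 0.00012385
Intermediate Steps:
Y = 24224/3 (Y = -4 + ((331 + 1)*(379 - 160))/9 = -4 + (332*219)/9 = -4 + (⅑)*72708 = -4 + 24236/3 = 24224/3 ≈ 8074.7)
1/(60/(-430) + Y) = 1/(60/(-430) + 24224/3) = 1/(60*(-1/430) + 24224/3) = 1/(-6/43 + 24224/3) = 1/(1041614/129) = 129/1041614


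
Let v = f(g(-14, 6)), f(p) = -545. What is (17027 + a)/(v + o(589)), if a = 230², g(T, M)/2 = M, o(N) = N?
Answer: 6357/4 ≈ 1589.3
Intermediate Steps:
g(T, M) = 2*M
v = -545
a = 52900
(17027 + a)/(v + o(589)) = (17027 + 52900)/(-545 + 589) = 69927/44 = 69927*(1/44) = 6357/4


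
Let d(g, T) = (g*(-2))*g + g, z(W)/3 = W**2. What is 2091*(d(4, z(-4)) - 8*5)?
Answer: -142188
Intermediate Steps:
z(W) = 3*W**2
d(g, T) = g - 2*g**2 (d(g, T) = (-2*g)*g + g = -2*g**2 + g = g - 2*g**2)
2091*(d(4, z(-4)) - 8*5) = 2091*(4*(1 - 2*4) - 8*5) = 2091*(4*(1 - 8) - 40) = 2091*(4*(-7) - 40) = 2091*(-28 - 40) = 2091*(-68) = -142188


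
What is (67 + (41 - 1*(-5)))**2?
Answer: 12769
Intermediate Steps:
(67 + (41 - 1*(-5)))**2 = (67 + (41 + 5))**2 = (67 + 46)**2 = 113**2 = 12769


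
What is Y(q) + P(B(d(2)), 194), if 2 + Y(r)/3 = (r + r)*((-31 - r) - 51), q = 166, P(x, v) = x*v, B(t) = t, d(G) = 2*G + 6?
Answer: -245074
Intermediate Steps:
d(G) = 6 + 2*G
P(x, v) = v*x
Y(r) = -6 + 6*r*(-82 - r) (Y(r) = -6 + 3*((r + r)*((-31 - r) - 51)) = -6 + 3*((2*r)*(-82 - r)) = -6 + 3*(2*r*(-82 - r)) = -6 + 6*r*(-82 - r))
Y(q) + P(B(d(2)), 194) = (-6 - 492*166 - 6*166**2) + 194*(6 + 2*2) = (-6 - 81672 - 6*27556) + 194*(6 + 4) = (-6 - 81672 - 165336) + 194*10 = -247014 + 1940 = -245074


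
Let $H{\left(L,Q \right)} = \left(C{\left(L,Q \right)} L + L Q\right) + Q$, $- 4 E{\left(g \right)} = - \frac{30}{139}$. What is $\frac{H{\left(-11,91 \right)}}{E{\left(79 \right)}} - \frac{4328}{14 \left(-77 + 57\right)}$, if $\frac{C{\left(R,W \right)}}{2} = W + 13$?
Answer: $- \frac{414779}{7} \approx -59254.0$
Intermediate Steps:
$C{\left(R,W \right)} = 26 + 2 W$ ($C{\left(R,W \right)} = 2 \left(W + 13\right) = 2 \left(13 + W\right) = 26 + 2 W$)
$E{\left(g \right)} = \frac{15}{278}$ ($E{\left(g \right)} = - \frac{\left(-30\right) \frac{1}{139}}{4} = \left(- \frac{1}{4}\right) \left(- \frac{30}{139}\right) = \frac{15}{278}$)
$H{\left(L,Q \right)} = Q + L Q + L \left(26 + 2 Q\right)$ ($H{\left(L,Q \right)} = \left(\left(26 + 2 Q\right) L + L Q\right) + Q = \left(L \left(26 + 2 Q\right) + L Q\right) + Q = \left(L Q + L \left(26 + 2 Q\right)\right) + Q = Q + L Q + L \left(26 + 2 Q\right)$)
$\frac{H{\left(-11,91 \right)}}{E{\left(79 \right)}} - \frac{4328}{14 \left(-77 + 57\right)} = \frac{91 + 26 \left(-11\right) + 3 \left(-11\right) 91}{\frac{15}{278}} - \frac{4328}{14 \left(-77 + 57\right)} = \left(91 - 286 - 3003\right) \frac{278}{15} - \frac{4328}{14 \left(-20\right)} = \left(-3198\right) \frac{278}{15} - \frac{4328}{-280} = - \frac{296348}{5} - - \frac{541}{35} = - \frac{296348}{5} + \frac{541}{35} = - \frac{414779}{7}$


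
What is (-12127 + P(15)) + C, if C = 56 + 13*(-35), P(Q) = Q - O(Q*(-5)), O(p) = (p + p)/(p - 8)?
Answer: -1038563/83 ≈ -12513.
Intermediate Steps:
O(p) = 2*p/(-8 + p) (O(p) = (2*p)/(-8 + p) = 2*p/(-8 + p))
P(Q) = Q + 10*Q/(-8 - 5*Q) (P(Q) = Q - 2*Q*(-5)/(-8 + Q*(-5)) = Q - 2*(-5*Q)/(-8 - 5*Q) = Q - (-10)*Q/(-8 - 5*Q) = Q + 10*Q/(-8 - 5*Q))
C = -399 (C = 56 - 455 = -399)
(-12127 + P(15)) + C = (-12127 + 15*(-2 + 5*15)/(8 + 5*15)) - 399 = (-12127 + 15*(-2 + 75)/(8 + 75)) - 399 = (-12127 + 15*73/83) - 399 = (-12127 + 15*(1/83)*73) - 399 = (-12127 + 1095/83) - 399 = -1005446/83 - 399 = -1038563/83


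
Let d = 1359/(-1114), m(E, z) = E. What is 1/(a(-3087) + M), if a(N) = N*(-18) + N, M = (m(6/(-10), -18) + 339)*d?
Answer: 2785/145004301 ≈ 1.9206e-5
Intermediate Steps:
d = -1359/1114 (d = 1359*(-1/1114) = -1359/1114 ≈ -1.2199)
M = -1149714/2785 (M = (6/(-10) + 339)*(-1359/1114) = (6*(-1/10) + 339)*(-1359/1114) = (-3/5 + 339)*(-1359/1114) = (1692/5)*(-1359/1114) = -1149714/2785 ≈ -412.82)
a(N) = -17*N (a(N) = -18*N + N = -17*N)
1/(a(-3087) + M) = 1/(-17*(-3087) - 1149714/2785) = 1/(52479 - 1149714/2785) = 1/(145004301/2785) = 2785/145004301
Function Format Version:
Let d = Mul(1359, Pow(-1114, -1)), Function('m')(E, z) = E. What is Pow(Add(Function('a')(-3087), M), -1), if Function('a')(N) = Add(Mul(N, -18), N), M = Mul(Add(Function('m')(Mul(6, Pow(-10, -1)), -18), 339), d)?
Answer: Rational(2785, 145004301) ≈ 1.9206e-5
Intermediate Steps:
d = Rational(-1359, 1114) (d = Mul(1359, Rational(-1, 1114)) = Rational(-1359, 1114) ≈ -1.2199)
M = Rational(-1149714, 2785) (M = Mul(Add(Mul(6, Pow(-10, -1)), 339), Rational(-1359, 1114)) = Mul(Add(Mul(6, Rational(-1, 10)), 339), Rational(-1359, 1114)) = Mul(Add(Rational(-3, 5), 339), Rational(-1359, 1114)) = Mul(Rational(1692, 5), Rational(-1359, 1114)) = Rational(-1149714, 2785) ≈ -412.82)
Function('a')(N) = Mul(-17, N) (Function('a')(N) = Add(Mul(-18, N), N) = Mul(-17, N))
Pow(Add(Function('a')(-3087), M), -1) = Pow(Add(Mul(-17, -3087), Rational(-1149714, 2785)), -1) = Pow(Add(52479, Rational(-1149714, 2785)), -1) = Pow(Rational(145004301, 2785), -1) = Rational(2785, 145004301)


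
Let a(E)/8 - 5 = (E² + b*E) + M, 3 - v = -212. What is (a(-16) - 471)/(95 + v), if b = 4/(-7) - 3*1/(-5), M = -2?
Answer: 55907/10850 ≈ 5.1527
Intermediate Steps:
v = 215 (v = 3 - 1*(-212) = 3 + 212 = 215)
b = 1/35 (b = 4*(-⅐) - 3*(-⅕) = -4/7 + ⅗ = 1/35 ≈ 0.028571)
a(E) = 24 + 8*E² + 8*E/35 (a(E) = 40 + 8*((E² + E/35) - 2) = 40 + 8*(-2 + E² + E/35) = 40 + (-16 + 8*E² + 8*E/35) = 24 + 8*E² + 8*E/35)
(a(-16) - 471)/(95 + v) = ((24 + 8*(-16)² + (8/35)*(-16)) - 471)/(95 + 215) = ((24 + 8*256 - 128/35) - 471)/310 = ((24 + 2048 - 128/35) - 471)*(1/310) = (72392/35 - 471)*(1/310) = (55907/35)*(1/310) = 55907/10850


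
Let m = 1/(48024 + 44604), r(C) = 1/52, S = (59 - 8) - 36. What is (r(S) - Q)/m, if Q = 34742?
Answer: -41835042531/13 ≈ -3.2181e+9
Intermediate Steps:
S = 15 (S = 51 - 36 = 15)
r(C) = 1/52
m = 1/92628 ≈ 1.0796e-5
(r(S) - Q)/m = (1/52 - 1*34742)/(1/92628) = (1/52 - 34742)*92628 = -1806583/52*92628 = -41835042531/13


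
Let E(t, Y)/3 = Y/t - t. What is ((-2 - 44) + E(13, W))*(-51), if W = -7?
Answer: 57426/13 ≈ 4417.4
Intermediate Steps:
E(t, Y) = -3*t + 3*Y/t (E(t, Y) = 3*(Y/t - t) = 3*(-t + Y/t) = -3*t + 3*Y/t)
((-2 - 44) + E(13, W))*(-51) = ((-2 - 44) + (-3*13 + 3*(-7)/13))*(-51) = (-46 + (-39 + 3*(-7)*(1/13)))*(-51) = (-46 + (-39 - 21/13))*(-51) = (-46 - 528/13)*(-51) = -1126/13*(-51) = 57426/13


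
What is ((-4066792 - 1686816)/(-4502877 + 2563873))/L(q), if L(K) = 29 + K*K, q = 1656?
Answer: 1438402/1329364176115 ≈ 1.0820e-6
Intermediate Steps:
L(K) = 29 + K²
((-4066792 - 1686816)/(-4502877 + 2563873))/L(q) = ((-4066792 - 1686816)/(-4502877 + 2563873))/(29 + 1656²) = (-5753608/(-1939004))/(29 + 2742336) = -5753608*(-1/1939004)/2742365 = (1438402/484751)*(1/2742365) = 1438402/1329364176115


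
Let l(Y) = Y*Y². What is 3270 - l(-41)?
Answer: 72191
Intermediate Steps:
l(Y) = Y³
3270 - l(-41) = 3270 - 1*(-41)³ = 3270 - 1*(-68921) = 3270 + 68921 = 72191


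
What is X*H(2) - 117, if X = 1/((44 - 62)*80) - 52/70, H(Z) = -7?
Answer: -32197/288 ≈ -111.80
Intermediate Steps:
X = -1499/2016 (X = (1/80)/(-18) - 52*1/70 = -1/18*1/80 - 26/35 = -1/1440 - 26/35 = -1499/2016 ≈ -0.74355)
X*H(2) - 117 = -1499/2016*(-7) - 117 = 1499/288 - 117 = -32197/288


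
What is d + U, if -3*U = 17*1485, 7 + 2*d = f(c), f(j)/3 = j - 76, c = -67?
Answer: -8633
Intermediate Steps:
f(j) = -228 + 3*j (f(j) = 3*(j - 76) = 3*(-76 + j) = -228 + 3*j)
d = -218 (d = -7/2 + (-228 + 3*(-67))/2 = -7/2 + (-228 - 201)/2 = -7/2 + (1/2)*(-429) = -7/2 - 429/2 = -218)
U = -8415 (U = -17*1485/3 = -1/3*25245 = -8415)
d + U = -218 - 8415 = -8633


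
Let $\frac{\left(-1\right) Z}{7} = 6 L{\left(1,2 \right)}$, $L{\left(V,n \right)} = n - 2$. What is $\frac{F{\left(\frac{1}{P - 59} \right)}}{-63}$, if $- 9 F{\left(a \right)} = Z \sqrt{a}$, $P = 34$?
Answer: $0$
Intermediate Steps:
$L{\left(V,n \right)} = -2 + n$
$Z = 0$ ($Z = - 7 \cdot 6 \left(-2 + 2\right) = - 7 \cdot 6 \cdot 0 = \left(-7\right) 0 = 0$)
$F{\left(a \right)} = 0$ ($F{\left(a \right)} = - \frac{0 \sqrt{a}}{9} = \left(- \frac{1}{9}\right) 0 = 0$)
$\frac{F{\left(\frac{1}{P - 59} \right)}}{-63} = \frac{0}{-63} = 0 \left(- \frac{1}{63}\right) = 0$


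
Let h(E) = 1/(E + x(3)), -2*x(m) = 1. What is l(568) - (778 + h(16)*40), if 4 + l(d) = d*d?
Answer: 9977022/31 ≈ 3.2184e+5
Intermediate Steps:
x(m) = -½ (x(m) = -½*1 = -½)
l(d) = -4 + d² (l(d) = -4 + d*d = -4 + d²)
h(E) = 1/(-½ + E) (h(E) = 1/(E - ½) = 1/(-½ + E))
l(568) - (778 + h(16)*40) = (-4 + 568²) - (778 + (2/(-1 + 2*16))*40) = (-4 + 322624) - (778 + (2/(-1 + 32))*40) = 322620 - (778 + (2/31)*40) = 322620 - (778 + 80/31) = 322620 - 1*24198/31 = 322620 - 24198/31 = 9977022/31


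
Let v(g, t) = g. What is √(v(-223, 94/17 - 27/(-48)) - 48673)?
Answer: 16*I*√191 ≈ 221.12*I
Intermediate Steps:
√(v(-223, 94/17 - 27/(-48)) - 48673) = √(-223 - 48673) = √(-48896) = 16*I*√191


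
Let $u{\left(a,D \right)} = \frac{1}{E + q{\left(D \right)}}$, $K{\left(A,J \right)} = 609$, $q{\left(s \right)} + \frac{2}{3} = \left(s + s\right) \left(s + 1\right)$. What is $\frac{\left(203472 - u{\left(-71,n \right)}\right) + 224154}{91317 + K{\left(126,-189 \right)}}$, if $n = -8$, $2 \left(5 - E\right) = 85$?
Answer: $\frac{31573052}{6787203} \approx 4.6518$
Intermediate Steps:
$q{\left(s \right)} = - \frac{2}{3} + 2 s \left(1 + s\right)$ ($q{\left(s \right)} = - \frac{2}{3} + \left(s + s\right) \left(s + 1\right) = - \frac{2}{3} + 2 s \left(1 + s\right)$)
$E = - \frac{75}{2}$ ($E = 5 - \frac{85}{2} = - \frac{75}{2} \approx -37.5$)
$u{\left(a,D \right)} = \frac{1}{- \frac{229}{6} + 2 D + 2 D^{2}}$ ($u{\left(a,D \right)} = \frac{1}{- \frac{75}{2} + \left(- \frac{2}{3} + 2 D + 2 D^{2}\right)} = \frac{1}{- \frac{229}{6} + 2 D + 2 D^{2}}$)
$\frac{\left(203472 - u{\left(-71,n \right)}\right) + 224154}{91317 + K{\left(126,-189 \right)}} = \frac{\left(203472 - \frac{6}{-229 + 12 \left(-8\right) + 12 \left(-8\right)^{2}}\right) + 224154}{91317 + 609} = \frac{\left(203472 - \frac{6}{-229 - 96 + 12 \cdot 64}\right) + 224154}{91926} = \left(\left(203472 - \frac{6}{-229 - 96 + 768}\right) + 224154\right) \frac{1}{91926} = \left(\left(203472 - \frac{6}{443}\right) + 224154\right) \frac{1}{91926} = \left(\frac{90138090}{443} + 224154\right) \frac{1}{91926} = \frac{189438312}{443} \cdot \frac{1}{91926} = \frac{31573052}{6787203}$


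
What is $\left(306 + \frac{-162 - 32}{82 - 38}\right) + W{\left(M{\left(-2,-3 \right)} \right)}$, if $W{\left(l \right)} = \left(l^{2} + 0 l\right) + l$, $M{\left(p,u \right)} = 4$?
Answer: $\frac{7075}{22} \approx 321.59$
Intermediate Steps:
$W{\left(l \right)} = l + l^{2}$ ($W{\left(l \right)} = \left(l^{2} + 0\right) + l = l^{2} + l = l + l^{2}$)
$\left(306 + \frac{-162 - 32}{82 - 38}\right) + W{\left(M{\left(-2,-3 \right)} \right)} = \left(306 + \frac{-162 - 32}{82 - 38}\right) + 4 \left(1 + 4\right) = \left(306 - \frac{194}{44}\right) + 4 \cdot 5 = \left(306 - \frac{97}{22}\right) + 20 = \frac{6635}{22} + 20 = \frac{7075}{22}$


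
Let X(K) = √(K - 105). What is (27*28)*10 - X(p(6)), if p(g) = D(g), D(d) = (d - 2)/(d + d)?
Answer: 7560 - I*√942/3 ≈ 7560.0 - 10.231*I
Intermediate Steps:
D(d) = (-2 + d)/(2*d) (D(d) = (-2 + d)/((2*d)) = (-2 + d)*(1/(2*d)) = (-2 + d)/(2*d))
p(g) = (-2 + g)/(2*g)
X(K) = √(-105 + K)
(27*28)*10 - X(p(6)) = (27*28)*10 - √(-105 + (½)*(-2 + 6)/6) = 756*10 - √(-105 + (½)*(⅙)*4) = 7560 - √(-105 + ⅓) = 7560 - √(-314/3) = 7560 - I*√942/3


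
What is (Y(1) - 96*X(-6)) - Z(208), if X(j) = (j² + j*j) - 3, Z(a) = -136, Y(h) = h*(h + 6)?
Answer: -6481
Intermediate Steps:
Y(h) = h*(6 + h)
X(j) = -3 + 2*j² (X(j) = (j² + j²) - 3 = 2*j² - 3 = -3 + 2*j²)
(Y(1) - 96*X(-6)) - Z(208) = (1*(6 + 1) - 96*(-3 + 2*(-6)²)) - 1*(-136) = (1*7 - 96*(-3 + 2*36)) + 136 = (7 - 96*(-3 + 72)) + 136 = (7 - 96*69) + 136 = (7 - 6624) + 136 = -6617 + 136 = -6481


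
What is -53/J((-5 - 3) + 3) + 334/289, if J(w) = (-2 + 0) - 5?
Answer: 17655/2023 ≈ 8.7271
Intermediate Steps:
J(w) = -7 (J(w) = -2 - 5 = -7)
-53/J((-5 - 3) + 3) + 334/289 = -53/(-7) + 334/289 = -53*(-⅐) + 334*(1/289) = 53/7 + 334/289 = 17655/2023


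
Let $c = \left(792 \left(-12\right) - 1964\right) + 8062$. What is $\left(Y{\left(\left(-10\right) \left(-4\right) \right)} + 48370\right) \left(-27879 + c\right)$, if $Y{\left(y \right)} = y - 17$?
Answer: $-1513975005$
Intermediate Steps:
$Y{\left(y \right)} = -17 + y$
$c = -3406$ ($c = \left(-9504 - 1964\right) + 8062 = -11468 + 8062 = -3406$)
$\left(Y{\left(\left(-10\right) \left(-4\right) \right)} + 48370\right) \left(-27879 + c\right) = \left(\left(-17 - -40\right) + 48370\right) \left(-27879 - 3406\right) = \left(\left(-17 + 40\right) + 48370\right) \left(-31285\right) = \left(23 + 48370\right) \left(-31285\right) = 48393 \left(-31285\right) = -1513975005$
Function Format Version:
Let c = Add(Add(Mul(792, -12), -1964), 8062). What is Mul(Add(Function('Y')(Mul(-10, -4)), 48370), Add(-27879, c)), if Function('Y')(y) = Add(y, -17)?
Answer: -1513975005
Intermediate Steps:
Function('Y')(y) = Add(-17, y)
c = -3406 (c = Add(Add(-9504, -1964), 8062) = Add(-11468, 8062) = -3406)
Mul(Add(Function('Y')(Mul(-10, -4)), 48370), Add(-27879, c)) = Mul(Add(Add(-17, Mul(-10, -4)), 48370), Add(-27879, -3406)) = Mul(Add(Add(-17, 40), 48370), -31285) = Mul(Add(23, 48370), -31285) = Mul(48393, -31285) = -1513975005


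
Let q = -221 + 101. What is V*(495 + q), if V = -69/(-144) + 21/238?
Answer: 57875/272 ≈ 212.78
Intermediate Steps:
q = -120
V = 463/816 (V = -69*(-1/144) + 21*(1/238) = 23/48 + 3/34 = 463/816 ≈ 0.56740)
V*(495 + q) = 463*(495 - 120)/816 = (463/816)*375 = 57875/272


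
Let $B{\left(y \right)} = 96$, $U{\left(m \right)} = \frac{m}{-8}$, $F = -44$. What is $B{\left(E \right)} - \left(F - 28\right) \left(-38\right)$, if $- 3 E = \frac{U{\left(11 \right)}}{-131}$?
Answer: $-2640$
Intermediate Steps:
$U{\left(m \right)} = - \frac{m}{8}$ ($U{\left(m \right)} = m \left(- \frac{1}{8}\right) = - \frac{m}{8}$)
$E = - \frac{11}{3144}$ ($E = - \frac{\left(- \frac{1}{8}\right) 11 \frac{1}{-131}}{3} = - \frac{\left(- \frac{11}{8}\right) \left(- \frac{1}{131}\right)}{3} = \left(- \frac{1}{3}\right) \frac{11}{1048} = - \frac{11}{3144} \approx -0.0034987$)
$B{\left(E \right)} - \left(F - 28\right) \left(-38\right) = 96 - \left(-44 - 28\right) \left(-38\right) = 96 - \left(-72\right) \left(-38\right) = 96 - 2736 = -2640$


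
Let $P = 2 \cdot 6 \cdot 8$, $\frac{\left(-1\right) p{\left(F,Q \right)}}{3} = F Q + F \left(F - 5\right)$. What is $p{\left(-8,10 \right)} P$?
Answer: $-6912$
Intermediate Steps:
$p{\left(F,Q \right)} = - 3 F Q - 3 F \left(-5 + F\right)$ ($p{\left(F,Q \right)} = - 3 \left(F Q + F \left(F - 5\right)\right) = - 3 \left(F Q + F \left(-5 + F\right)\right) = - 3 F Q - 3 F \left(-5 + F\right)$)
$P = 96$ ($P = 12 \cdot 8 = 96$)
$p{\left(-8,10 \right)} P = 3 \left(-8\right) \left(5 - -8 - 10\right) 96 = 3 \left(-8\right) \left(5 + 8 - 10\right) 96 = 3 \left(-8\right) 3 \cdot 96 = \left(-72\right) 96 = -6912$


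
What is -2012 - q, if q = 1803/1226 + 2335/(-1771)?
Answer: -4368877355/2171246 ≈ -2012.2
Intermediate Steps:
q = 330403/2171246 (q = 1803*(1/1226) + 2335*(-1/1771) = 1803/1226 - 2335/1771 = 330403/2171246 ≈ 0.15217)
-2012 - q = -2012 - 1*330403/2171246 = -2012 - 330403/2171246 = -4368877355/2171246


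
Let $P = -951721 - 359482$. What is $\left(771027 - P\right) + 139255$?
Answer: $2221485$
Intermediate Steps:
$P = -1311203$ ($P = -951721 - 359482 = -1311203$)
$\left(771027 - P\right) + 139255 = \left(771027 - -1311203\right) + 139255 = \left(771027 + 1311203\right) + 139255 = 2082230 + 139255 = 2221485$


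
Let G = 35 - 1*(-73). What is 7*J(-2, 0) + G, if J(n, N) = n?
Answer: 94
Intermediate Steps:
G = 108 (G = 35 + 73 = 108)
7*J(-2, 0) + G = 7*(-2) + 108 = -14 + 108 = 94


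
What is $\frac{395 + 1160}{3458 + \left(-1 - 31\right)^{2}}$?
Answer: $\frac{1555}{4482} \approx 0.34694$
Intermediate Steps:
$\frac{395 + 1160}{3458 + \left(-1 - 31\right)^{2}} = \frac{1555}{3458 + \left(-32\right)^{2}} = \frac{1555}{3458 + 1024} = \frac{1555}{4482}$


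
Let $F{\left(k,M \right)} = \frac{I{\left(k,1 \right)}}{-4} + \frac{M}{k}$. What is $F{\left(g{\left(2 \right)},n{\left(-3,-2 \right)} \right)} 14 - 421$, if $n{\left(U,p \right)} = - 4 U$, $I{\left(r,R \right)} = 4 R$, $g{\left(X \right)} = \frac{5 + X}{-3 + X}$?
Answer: $-459$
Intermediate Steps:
$g{\left(X \right)} = \frac{5 + X}{-3 + X}$
$F{\left(k,M \right)} = -1 + \frac{M}{k}$ ($F{\left(k,M \right)} = \frac{4 \cdot 1}{-4} + \frac{M}{k} = 4 \left(- \frac{1}{4}\right) + \frac{M}{k} = -1 + \frac{M}{k}$)
$F{\left(g{\left(2 \right)},n{\left(-3,-2 \right)} \right)} 14 - 421 = \frac{\left(-4\right) \left(-3\right) - \frac{5 + 2}{-3 + 2}}{\frac{1}{-3 + 2} \left(5 + 2\right)} 14 - 421 = \frac{12 - \frac{1}{-1} \cdot 7}{\frac{1}{-1} \cdot 7} \cdot 14 - 421 = \frac{12 - \left(-1\right) 7}{\left(-1\right) 7} \cdot 14 - 421 = \frac{12 - -7}{-7} \cdot 14 - 421 = - \frac{12 + 7}{7} \cdot 14 - 421 = \left(- \frac{1}{7}\right) 19 \cdot 14 - 421 = \left(- \frac{19}{7}\right) 14 - 421 = -38 - 421 = -459$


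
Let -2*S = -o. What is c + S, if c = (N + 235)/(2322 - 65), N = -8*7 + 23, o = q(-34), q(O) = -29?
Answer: -65049/4514 ≈ -14.411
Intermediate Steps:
o = -29
N = -33 (N = -56 + 23 = -33)
c = 202/2257 (c = (-33 + 235)/(2322 - 65) = 202/2257 ≈ 0.089499)
S = -29/2 (S = -(-1)*(-29)/2 = -½*29 = -29/2 ≈ -14.500)
c + S = 202/2257 - 29/2 = -65049/4514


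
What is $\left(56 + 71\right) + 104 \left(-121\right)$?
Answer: $-12457$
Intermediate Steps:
$\left(56 + 71\right) + 104 \left(-121\right) = 127 - 12584 = -12457$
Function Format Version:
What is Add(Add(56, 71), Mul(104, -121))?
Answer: -12457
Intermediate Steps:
Add(Add(56, 71), Mul(104, -121)) = Add(127, -12584) = -12457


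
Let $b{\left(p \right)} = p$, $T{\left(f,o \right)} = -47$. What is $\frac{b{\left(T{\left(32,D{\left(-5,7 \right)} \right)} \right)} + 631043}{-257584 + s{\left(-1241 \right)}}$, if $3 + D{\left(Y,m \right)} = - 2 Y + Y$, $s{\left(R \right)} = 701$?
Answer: $- \frac{630996}{256883} \approx -2.4564$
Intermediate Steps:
$D{\left(Y,m \right)} = -3 - Y$ ($D{\left(Y,m \right)} = -3 + \left(- 2 Y + Y\right) = -3 - Y$)
$\frac{b{\left(T{\left(32,D{\left(-5,7 \right)} \right)} \right)} + 631043}{-257584 + s{\left(-1241 \right)}} = \frac{-47 + 631043}{-257584 + 701} = \frac{630996}{-256883} = 630996 \left(- \frac{1}{256883}\right) = - \frac{630996}{256883}$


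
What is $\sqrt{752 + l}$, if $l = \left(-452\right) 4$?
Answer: $4 i \sqrt{66} \approx 32.496 i$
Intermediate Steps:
$l = -1808$
$\sqrt{752 + l} = \sqrt{752 - 1808} = \sqrt{-1056} = 4 i \sqrt{66}$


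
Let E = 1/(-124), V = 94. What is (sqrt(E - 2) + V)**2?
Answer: (5828 + I*sqrt(7719))**2/3844 ≈ 8834.0 + 266.41*I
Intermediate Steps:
E = -1/124 ≈ -0.0080645
(sqrt(E - 2) + V)**2 = (sqrt(-1/124 - 2) + 94)**2 = (sqrt(-249/124) + 94)**2 = (I*sqrt(7719)/62 + 94)**2 = (94 + I*sqrt(7719)/62)**2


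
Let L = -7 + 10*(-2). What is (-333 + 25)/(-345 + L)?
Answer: 77/93 ≈ 0.82796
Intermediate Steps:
L = -27 (L = -7 - 20 = -27)
(-333 + 25)/(-345 + L) = (-333 + 25)/(-345 - 27) = -308/(-372) = -308*(-1/372) = 77/93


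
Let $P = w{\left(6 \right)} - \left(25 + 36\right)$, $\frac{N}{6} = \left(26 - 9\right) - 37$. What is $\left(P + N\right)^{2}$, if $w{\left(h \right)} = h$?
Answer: $30625$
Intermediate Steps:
$N = -120$ ($N = 6 \left(\left(26 - 9\right) - 37\right) = 6 \left(17 - 37\right) = 6 \left(-20\right) = -120$)
$P = -55$ ($P = 6 - \left(25 + 36\right) = 6 - 61 = -55$)
$\left(P + N\right)^{2} = \left(-55 - 120\right)^{2} = \left(-175\right)^{2} = 30625$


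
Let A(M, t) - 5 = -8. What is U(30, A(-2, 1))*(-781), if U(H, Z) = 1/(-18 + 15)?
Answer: 781/3 ≈ 260.33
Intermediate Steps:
A(M, t) = -3 (A(M, t) = 5 - 8 = -3)
U(H, Z) = -⅓ (U(H, Z) = 1/(-3) = -⅓)
U(30, A(-2, 1))*(-781) = -⅓*(-781) = 781/3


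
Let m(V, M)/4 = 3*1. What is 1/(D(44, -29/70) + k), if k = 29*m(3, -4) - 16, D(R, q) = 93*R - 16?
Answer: 1/4408 ≈ 0.00022686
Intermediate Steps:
D(R, q) = -16 + 93*R
m(V, M) = 12 (m(V, M) = 4*(3*1) = 4*3 = 12)
k = 332 (k = 29*12 - 16 = 348 - 16 = 332)
1/(D(44, -29/70) + k) = 1/((-16 + 93*44) + 332) = 1/((-16 + 4092) + 332) = 1/(4076 + 332) = 1/4408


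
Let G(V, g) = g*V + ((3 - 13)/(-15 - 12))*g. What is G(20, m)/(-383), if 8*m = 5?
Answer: -1375/41364 ≈ -0.033241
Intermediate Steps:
m = 5/8 (m = (1/8)*5 = 5/8 ≈ 0.62500)
G(V, g) = 10*g/27 + V*g (G(V, g) = V*g + (-10/(-27))*g = V*g + (-10*(-1/27))*g = V*g + 10*g/27 = 10*g/27 + V*g)
G(20, m)/(-383) = ((1/27)*(5/8)*(10 + 27*20))/(-383) = ((1/27)*(5/8)*(10 + 540))*(-1/383) = ((1/27)*(5/8)*550)*(-1/383) = (1375/108)*(-1/383) = -1375/41364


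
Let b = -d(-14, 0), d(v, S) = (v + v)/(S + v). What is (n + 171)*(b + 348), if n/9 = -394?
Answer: -1167750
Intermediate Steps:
n = -3546 (n = 9*(-394) = -3546)
d(v, S) = 2*v/(S + v) (d(v, S) = (2*v)/(S + v) = 2*v/(S + v))
b = -2 (b = -2*(-14)/(0 - 14) = -2*(-14)/(-14) = -2*(-14)*(-1)/14 = -1*2 = -2)
(n + 171)*(b + 348) = (-3546 + 171)*(-2 + 348) = -3375*346 = -1167750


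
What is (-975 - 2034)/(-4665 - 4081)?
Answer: 3009/8746 ≈ 0.34404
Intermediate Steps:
(-975 - 2034)/(-4665 - 4081) = -3009/(-8746) = -3009*(-1/8746) = 3009/8746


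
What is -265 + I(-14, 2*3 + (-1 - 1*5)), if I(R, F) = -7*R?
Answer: -167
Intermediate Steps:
-265 + I(-14, 2*3 + (-1 - 1*5)) = -265 - 7*(-14) = -265 + 98 = -167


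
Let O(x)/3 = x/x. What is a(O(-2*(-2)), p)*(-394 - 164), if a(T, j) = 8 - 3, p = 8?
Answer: -2790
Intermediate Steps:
O(x) = 3 (O(x) = 3*(x/x) = 3*1 = 3)
a(T, j) = 5
a(O(-2*(-2)), p)*(-394 - 164) = 5*(-394 - 164) = 5*(-558) = -2790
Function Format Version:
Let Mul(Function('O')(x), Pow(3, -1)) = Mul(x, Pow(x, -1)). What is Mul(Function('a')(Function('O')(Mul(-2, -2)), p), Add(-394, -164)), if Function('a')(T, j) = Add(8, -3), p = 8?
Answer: -2790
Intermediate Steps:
Function('O')(x) = 3 (Function('O')(x) = Mul(3, Mul(x, Pow(x, -1))) = Mul(3, 1) = 3)
Function('a')(T, j) = 5
Mul(Function('a')(Function('O')(Mul(-2, -2)), p), Add(-394, -164)) = Mul(5, Add(-394, -164)) = Mul(5, -558) = -2790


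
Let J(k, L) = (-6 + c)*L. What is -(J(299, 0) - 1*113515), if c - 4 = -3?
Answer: 113515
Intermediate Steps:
c = 1 (c = 4 - 3 = 1)
J(k, L) = -5*L (J(k, L) = (-6 + 1)*L = -5*L)
-(J(299, 0) - 1*113515) = -(-5*0 - 1*113515) = -(0 - 113515) = -1*(-113515) = 113515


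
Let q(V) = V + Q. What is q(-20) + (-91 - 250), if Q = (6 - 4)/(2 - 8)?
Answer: -1084/3 ≈ -361.33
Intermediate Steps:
Q = -1/3 (Q = 2/(-6) = 2*(-1/6) = -1/3 ≈ -0.33333)
q(V) = -1/3 + V (q(V) = V - 1/3 = -1/3 + V)
q(-20) + (-91 - 250) = (-1/3 - 20) + (-91 - 250) = -61/3 - 341 = -1084/3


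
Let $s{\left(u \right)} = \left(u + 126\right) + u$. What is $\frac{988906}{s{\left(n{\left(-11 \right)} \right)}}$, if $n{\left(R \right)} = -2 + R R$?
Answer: $\frac{494453}{182} \approx 2716.8$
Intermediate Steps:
$n{\left(R \right)} = -2 + R^{2}$
$s{\left(u \right)} = 126 + 2 u$ ($s{\left(u \right)} = \left(126 + u\right) + u = 126 + 2 u$)
$\frac{988906}{s{\left(n{\left(-11 \right)} \right)}} = \frac{988906}{126 + 2 \left(-2 + \left(-11\right)^{2}\right)} = \frac{988906}{126 + 2 \left(-2 + 121\right)} = \frac{988906}{126 + 2 \cdot 119} = \frac{988906}{126 + 238} = \frac{988906}{364} = 988906 \cdot \frac{1}{364} = \frac{494453}{182}$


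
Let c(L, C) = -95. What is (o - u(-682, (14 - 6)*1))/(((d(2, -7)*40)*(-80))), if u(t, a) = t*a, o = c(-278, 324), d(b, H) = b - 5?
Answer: 1787/3200 ≈ 0.55844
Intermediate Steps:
d(b, H) = -5 + b
o = -95
u(t, a) = a*t
(o - u(-682, (14 - 6)*1))/(((d(2, -7)*40)*(-80))) = (-95 - (14 - 6)*1*(-682))/((((-5 + 2)*40)*(-80))) = (-95 - 8*1*(-682))/((-3*40*(-80))) = (-95 - 8*(-682))/((-120*(-80))) = (-95 - 1*(-5456))/9600 = (-95 + 5456)*(1/9600) = 5361*(1/9600) = 1787/3200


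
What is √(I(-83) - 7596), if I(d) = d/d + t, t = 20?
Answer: 5*I*√303 ≈ 87.034*I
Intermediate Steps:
I(d) = 21 (I(d) = d/d + 20 = 1 + 20 = 21)
√(I(-83) - 7596) = √(21 - 7596) = √(-7575) = 5*I*√303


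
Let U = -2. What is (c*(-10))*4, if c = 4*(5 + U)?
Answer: -480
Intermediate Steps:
c = 12 (c = 4*(5 - 2) = 4*3 = 12)
(c*(-10))*4 = (12*(-10))*4 = -120*4 = -480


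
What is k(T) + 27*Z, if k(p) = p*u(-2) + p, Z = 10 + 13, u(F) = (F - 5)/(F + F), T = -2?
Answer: 1231/2 ≈ 615.50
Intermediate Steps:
u(F) = (-5 + F)/(2*F) (u(F) = (-5 + F)/((2*F)) = (-5 + F)*(1/(2*F)) = (-5 + F)/(2*F))
Z = 23
k(p) = 11*p/4 (k(p) = p*((½)*(-5 - 2)/(-2)) + p = p*((½)*(-½)*(-7)) + p = p*(7/4) + p = 7*p/4 + p = 11*p/4)
k(T) + 27*Z = (11/4)*(-2) + 27*23 = -11/2 + 621 = 1231/2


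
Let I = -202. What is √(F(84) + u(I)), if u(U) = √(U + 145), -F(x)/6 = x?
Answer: √(-504 + I*√57) ≈ 0.1681 + 22.451*I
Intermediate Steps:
F(x) = -6*x
u(U) = √(145 + U)
√(F(84) + u(I)) = √(-6*84 + √(145 - 202)) = √(-504 + √(-57)) = √(-504 + I*√57)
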